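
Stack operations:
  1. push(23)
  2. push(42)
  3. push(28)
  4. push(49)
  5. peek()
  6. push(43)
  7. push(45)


push(23) -> [23]
push(42) -> [23, 42]
push(28) -> [23, 42, 28]
push(49) -> [23, 42, 28, 49]
peek()->49
push(43) -> [23, 42, 28, 49, 43]
push(45) -> [23, 42, 28, 49, 43, 45]

Final stack: [23, 42, 28, 49, 43, 45]


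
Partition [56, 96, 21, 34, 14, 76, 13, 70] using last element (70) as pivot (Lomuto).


Pivot: 70
  56 <= 70: advance i (no swap)
  21 <= 70: swap -> [56, 21, 96, 34, 14, 76, 13, 70]
  34 <= 70: swap -> [56, 21, 34, 96, 14, 76, 13, 70]
  14 <= 70: swap -> [56, 21, 34, 14, 96, 76, 13, 70]
  13 <= 70: swap -> [56, 21, 34, 14, 13, 76, 96, 70]
Place pivot at 5: [56, 21, 34, 14, 13, 70, 96, 76]

Partitioned: [56, 21, 34, 14, 13, 70, 96, 76]


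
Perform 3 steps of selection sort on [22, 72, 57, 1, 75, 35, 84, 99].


Initial: [22, 72, 57, 1, 75, 35, 84, 99]
Step 1: min=1 at 3
  Swap: [1, 72, 57, 22, 75, 35, 84, 99]
Step 2: min=22 at 3
  Swap: [1, 22, 57, 72, 75, 35, 84, 99]
Step 3: min=35 at 5
  Swap: [1, 22, 35, 72, 75, 57, 84, 99]

After 3 steps: [1, 22, 35, 72, 75, 57, 84, 99]


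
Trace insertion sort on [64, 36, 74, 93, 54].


Initial: [64, 36, 74, 93, 54]
Insert 36: [36, 64, 74, 93, 54]
Insert 74: [36, 64, 74, 93, 54]
Insert 93: [36, 64, 74, 93, 54]
Insert 54: [36, 54, 64, 74, 93]

Sorted: [36, 54, 64, 74, 93]


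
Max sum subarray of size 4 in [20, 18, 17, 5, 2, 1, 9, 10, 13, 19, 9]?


[0:4]: 60
[1:5]: 42
[2:6]: 25
[3:7]: 17
[4:8]: 22
[5:9]: 33
[6:10]: 51
[7:11]: 51

Max: 60 at [0:4]


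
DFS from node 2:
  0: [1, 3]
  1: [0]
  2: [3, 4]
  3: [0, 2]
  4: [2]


Visit 2, push [4, 3]
Visit 3, push [0]
Visit 0, push [1]
Visit 1, push []
Visit 4, push []

DFS order: [2, 3, 0, 1, 4]


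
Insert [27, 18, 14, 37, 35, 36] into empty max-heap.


Insert 27: [27]
Insert 18: [27, 18]
Insert 14: [27, 18, 14]
Insert 37: [37, 27, 14, 18]
Insert 35: [37, 35, 14, 18, 27]
Insert 36: [37, 35, 36, 18, 27, 14]

Final heap: [37, 35, 36, 18, 27, 14]


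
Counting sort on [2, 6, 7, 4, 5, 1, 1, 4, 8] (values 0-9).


Input: [2, 6, 7, 4, 5, 1, 1, 4, 8]
Counts: [0, 2, 1, 0, 2, 1, 1, 1, 1, 0]

Sorted: [1, 1, 2, 4, 4, 5, 6, 7, 8]


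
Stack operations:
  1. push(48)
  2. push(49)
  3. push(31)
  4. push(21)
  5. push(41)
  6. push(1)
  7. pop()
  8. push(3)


push(48) -> [48]
push(49) -> [48, 49]
push(31) -> [48, 49, 31]
push(21) -> [48, 49, 31, 21]
push(41) -> [48, 49, 31, 21, 41]
push(1) -> [48, 49, 31, 21, 41, 1]
pop()->1, [48, 49, 31, 21, 41]
push(3) -> [48, 49, 31, 21, 41, 3]

Final stack: [48, 49, 31, 21, 41, 3]


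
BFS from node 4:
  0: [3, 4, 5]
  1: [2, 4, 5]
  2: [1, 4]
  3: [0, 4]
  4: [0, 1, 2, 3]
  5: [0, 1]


Visit 4, enqueue [0, 1, 2, 3]
Visit 0, enqueue [5]
Visit 1, enqueue []
Visit 2, enqueue []
Visit 3, enqueue []
Visit 5, enqueue []

BFS order: [4, 0, 1, 2, 3, 5]


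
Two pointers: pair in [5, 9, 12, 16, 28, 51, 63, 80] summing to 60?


lo=0(5)+hi=7(80)=85
lo=0(5)+hi=6(63)=68
lo=0(5)+hi=5(51)=56
lo=1(9)+hi=5(51)=60

Yes: 9+51=60


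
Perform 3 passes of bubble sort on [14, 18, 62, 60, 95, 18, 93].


Initial: [14, 18, 62, 60, 95, 18, 93]
Pass 1: [14, 18, 60, 62, 18, 93, 95] (3 swaps)
Pass 2: [14, 18, 60, 18, 62, 93, 95] (1 swaps)
Pass 3: [14, 18, 18, 60, 62, 93, 95] (1 swaps)

After 3 passes: [14, 18, 18, 60, 62, 93, 95]


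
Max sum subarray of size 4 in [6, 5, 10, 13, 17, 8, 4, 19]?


[0:4]: 34
[1:5]: 45
[2:6]: 48
[3:7]: 42
[4:8]: 48

Max: 48 at [2:6]


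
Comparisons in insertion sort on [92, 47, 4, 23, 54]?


Algorithm: insertion sort
Input: [92, 47, 4, 23, 54]
Sorted: [4, 23, 47, 54, 92]

8


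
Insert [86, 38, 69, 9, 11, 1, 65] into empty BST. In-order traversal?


Insert 86: root
Insert 38: L from 86
Insert 69: L from 86 -> R from 38
Insert 9: L from 86 -> L from 38
Insert 11: L from 86 -> L from 38 -> R from 9
Insert 1: L from 86 -> L from 38 -> L from 9
Insert 65: L from 86 -> R from 38 -> L from 69

In-order: [1, 9, 11, 38, 65, 69, 86]


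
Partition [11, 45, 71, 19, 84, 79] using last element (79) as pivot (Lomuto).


Pivot: 79
  11 <= 79: advance i (no swap)
  45 <= 79: advance i (no swap)
  71 <= 79: advance i (no swap)
  19 <= 79: advance i (no swap)
Place pivot at 4: [11, 45, 71, 19, 79, 84]

Partitioned: [11, 45, 71, 19, 79, 84]


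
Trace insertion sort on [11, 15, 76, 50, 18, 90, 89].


Initial: [11, 15, 76, 50, 18, 90, 89]
Insert 15: [11, 15, 76, 50, 18, 90, 89]
Insert 76: [11, 15, 76, 50, 18, 90, 89]
Insert 50: [11, 15, 50, 76, 18, 90, 89]
Insert 18: [11, 15, 18, 50, 76, 90, 89]
Insert 90: [11, 15, 18, 50, 76, 90, 89]
Insert 89: [11, 15, 18, 50, 76, 89, 90]

Sorted: [11, 15, 18, 50, 76, 89, 90]


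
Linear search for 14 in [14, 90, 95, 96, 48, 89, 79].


i=0: 14==14 found!

Found at 0, 1 comps


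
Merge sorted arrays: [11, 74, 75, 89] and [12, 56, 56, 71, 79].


Take 11 from A
Take 12 from B
Take 56 from B
Take 56 from B
Take 71 from B
Take 74 from A
Take 75 from A
Take 79 from B

Merged: [11, 12, 56, 56, 71, 74, 75, 79, 89]


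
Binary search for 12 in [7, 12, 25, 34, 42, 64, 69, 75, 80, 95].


Step 1: lo=0, hi=9, mid=4, val=42
Step 2: lo=0, hi=3, mid=1, val=12

Found at index 1


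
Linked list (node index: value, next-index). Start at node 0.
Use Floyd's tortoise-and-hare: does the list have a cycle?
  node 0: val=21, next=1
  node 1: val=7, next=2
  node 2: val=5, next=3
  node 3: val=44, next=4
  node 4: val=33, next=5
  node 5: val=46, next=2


Floyd's tortoise (slow, +1) and hare (fast, +2):
  init: slow=0, fast=0
  step 1: slow=1, fast=2
  step 2: slow=2, fast=4
  step 3: slow=3, fast=2
  step 4: slow=4, fast=4
  slow == fast at node 4: cycle detected

Cycle: yes


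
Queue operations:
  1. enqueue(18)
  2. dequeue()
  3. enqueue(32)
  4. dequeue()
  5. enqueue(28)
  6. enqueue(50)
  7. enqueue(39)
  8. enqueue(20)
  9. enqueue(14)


enqueue(18) -> [18]
dequeue()->18, []
enqueue(32) -> [32]
dequeue()->32, []
enqueue(28) -> [28]
enqueue(50) -> [28, 50]
enqueue(39) -> [28, 50, 39]
enqueue(20) -> [28, 50, 39, 20]
enqueue(14) -> [28, 50, 39, 20, 14]

Final queue: [28, 50, 39, 20, 14]


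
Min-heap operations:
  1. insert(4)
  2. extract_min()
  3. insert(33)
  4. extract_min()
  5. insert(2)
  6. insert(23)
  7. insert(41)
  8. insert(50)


insert(4) -> [4]
extract_min()->4, []
insert(33) -> [33]
extract_min()->33, []
insert(2) -> [2]
insert(23) -> [2, 23]
insert(41) -> [2, 23, 41]
insert(50) -> [2, 23, 41, 50]

Final heap: [2, 23, 41, 50]


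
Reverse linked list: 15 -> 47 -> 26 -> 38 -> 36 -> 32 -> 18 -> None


Step 1: curr=15, set curr.next=prev(None) | reversed so far: 15
Step 2: curr=47, set curr.next=prev(15) | reversed so far: 47 -> 15
Step 3: curr=26, set curr.next=prev(47) | reversed so far: 26 -> 47 -> 15
Step 4: curr=38, set curr.next=prev(26) | reversed so far: 38 -> 26 -> 47 -> 15
Step 5: curr=36, set curr.next=prev(38) | reversed so far: 36 -> 38 -> 26 -> 47 -> 15
Step 6: curr=32, set curr.next=prev(36) | reversed so far: 32 -> 36 -> 38 -> 26 -> 47 -> 15
Step 7: curr=18, set curr.next=prev(32) | reversed so far: 18 -> 32 -> 36 -> 38 -> 26 -> 47 -> 15

18 -> 32 -> 36 -> 38 -> 26 -> 47 -> 15 -> None


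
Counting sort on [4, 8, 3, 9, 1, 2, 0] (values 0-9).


Input: [4, 8, 3, 9, 1, 2, 0]
Counts: [1, 1, 1, 1, 1, 0, 0, 0, 1, 1]

Sorted: [0, 1, 2, 3, 4, 8, 9]


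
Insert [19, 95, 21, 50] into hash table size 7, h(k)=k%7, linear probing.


Insert 19: h=5 -> slot 5
Insert 95: h=4 -> slot 4
Insert 21: h=0 -> slot 0
Insert 50: h=1 -> slot 1

Table: [21, 50, None, None, 95, 19, None]


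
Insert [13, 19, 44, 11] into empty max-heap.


Insert 13: [13]
Insert 19: [19, 13]
Insert 44: [44, 13, 19]
Insert 11: [44, 13, 19, 11]

Final heap: [44, 13, 19, 11]


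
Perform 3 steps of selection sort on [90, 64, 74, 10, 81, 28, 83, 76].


Initial: [90, 64, 74, 10, 81, 28, 83, 76]
Step 1: min=10 at 3
  Swap: [10, 64, 74, 90, 81, 28, 83, 76]
Step 2: min=28 at 5
  Swap: [10, 28, 74, 90, 81, 64, 83, 76]
Step 3: min=64 at 5
  Swap: [10, 28, 64, 90, 81, 74, 83, 76]

After 3 steps: [10, 28, 64, 90, 81, 74, 83, 76]


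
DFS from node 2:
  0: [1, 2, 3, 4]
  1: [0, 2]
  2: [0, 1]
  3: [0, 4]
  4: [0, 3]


Visit 2, push [1, 0]
Visit 0, push [4, 3, 1]
Visit 1, push []
Visit 3, push [4]
Visit 4, push []

DFS order: [2, 0, 1, 3, 4]


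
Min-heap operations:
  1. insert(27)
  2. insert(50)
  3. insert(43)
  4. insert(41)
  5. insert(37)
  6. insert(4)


insert(27) -> [27]
insert(50) -> [27, 50]
insert(43) -> [27, 50, 43]
insert(41) -> [27, 41, 43, 50]
insert(37) -> [27, 37, 43, 50, 41]
insert(4) -> [4, 37, 27, 50, 41, 43]

Final heap: [4, 37, 27, 50, 41, 43]


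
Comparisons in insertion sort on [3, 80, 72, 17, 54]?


Algorithm: insertion sort
Input: [3, 80, 72, 17, 54]
Sorted: [3, 17, 54, 72, 80]

9


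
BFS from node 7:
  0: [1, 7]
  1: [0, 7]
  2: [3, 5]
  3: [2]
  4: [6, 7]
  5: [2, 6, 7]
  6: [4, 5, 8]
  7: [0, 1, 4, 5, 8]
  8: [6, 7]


Visit 7, enqueue [0, 1, 4, 5, 8]
Visit 0, enqueue []
Visit 1, enqueue []
Visit 4, enqueue [6]
Visit 5, enqueue [2]
Visit 8, enqueue []
Visit 6, enqueue []
Visit 2, enqueue [3]
Visit 3, enqueue []

BFS order: [7, 0, 1, 4, 5, 8, 6, 2, 3]


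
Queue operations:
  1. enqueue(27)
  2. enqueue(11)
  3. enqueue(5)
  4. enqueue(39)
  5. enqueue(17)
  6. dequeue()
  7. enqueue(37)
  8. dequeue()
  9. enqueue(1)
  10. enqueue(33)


enqueue(27) -> [27]
enqueue(11) -> [27, 11]
enqueue(5) -> [27, 11, 5]
enqueue(39) -> [27, 11, 5, 39]
enqueue(17) -> [27, 11, 5, 39, 17]
dequeue()->27, [11, 5, 39, 17]
enqueue(37) -> [11, 5, 39, 17, 37]
dequeue()->11, [5, 39, 17, 37]
enqueue(1) -> [5, 39, 17, 37, 1]
enqueue(33) -> [5, 39, 17, 37, 1, 33]

Final queue: [5, 39, 17, 37, 1, 33]


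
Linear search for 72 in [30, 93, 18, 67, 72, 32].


i=0: 30!=72
i=1: 93!=72
i=2: 18!=72
i=3: 67!=72
i=4: 72==72 found!

Found at 4, 5 comps


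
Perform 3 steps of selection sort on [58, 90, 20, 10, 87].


Initial: [58, 90, 20, 10, 87]
Step 1: min=10 at 3
  Swap: [10, 90, 20, 58, 87]
Step 2: min=20 at 2
  Swap: [10, 20, 90, 58, 87]
Step 3: min=58 at 3
  Swap: [10, 20, 58, 90, 87]

After 3 steps: [10, 20, 58, 90, 87]


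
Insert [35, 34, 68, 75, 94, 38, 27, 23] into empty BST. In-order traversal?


Insert 35: root
Insert 34: L from 35
Insert 68: R from 35
Insert 75: R from 35 -> R from 68
Insert 94: R from 35 -> R from 68 -> R from 75
Insert 38: R from 35 -> L from 68
Insert 27: L from 35 -> L from 34
Insert 23: L from 35 -> L from 34 -> L from 27

In-order: [23, 27, 34, 35, 38, 68, 75, 94]


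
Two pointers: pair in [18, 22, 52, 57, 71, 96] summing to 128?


lo=0(18)+hi=5(96)=114
lo=1(22)+hi=5(96)=118
lo=2(52)+hi=5(96)=148
lo=2(52)+hi=4(71)=123
lo=3(57)+hi=4(71)=128

Yes: 57+71=128


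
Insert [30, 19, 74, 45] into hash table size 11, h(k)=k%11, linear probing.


Insert 30: h=8 -> slot 8
Insert 19: h=8, 1 probes -> slot 9
Insert 74: h=8, 2 probes -> slot 10
Insert 45: h=1 -> slot 1

Table: [None, 45, None, None, None, None, None, None, 30, 19, 74]


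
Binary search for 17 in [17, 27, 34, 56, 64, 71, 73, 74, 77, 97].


Step 1: lo=0, hi=9, mid=4, val=64
Step 2: lo=0, hi=3, mid=1, val=27
Step 3: lo=0, hi=0, mid=0, val=17

Found at index 0


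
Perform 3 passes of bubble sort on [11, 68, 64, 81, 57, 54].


Initial: [11, 68, 64, 81, 57, 54]
Pass 1: [11, 64, 68, 57, 54, 81] (3 swaps)
Pass 2: [11, 64, 57, 54, 68, 81] (2 swaps)
Pass 3: [11, 57, 54, 64, 68, 81] (2 swaps)

After 3 passes: [11, 57, 54, 64, 68, 81]


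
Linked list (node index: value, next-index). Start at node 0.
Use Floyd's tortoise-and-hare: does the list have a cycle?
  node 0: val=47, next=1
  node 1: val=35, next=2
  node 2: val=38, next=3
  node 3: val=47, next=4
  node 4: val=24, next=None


Floyd's tortoise (slow, +1) and hare (fast, +2):
  init: slow=0, fast=0
  step 1: slow=1, fast=2
  step 2: slow=2, fast=4
  step 3: fast -> None, no cycle

Cycle: no


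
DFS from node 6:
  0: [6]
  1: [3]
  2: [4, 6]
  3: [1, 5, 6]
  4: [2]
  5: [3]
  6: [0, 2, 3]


Visit 6, push [3, 2, 0]
Visit 0, push []
Visit 2, push [4]
Visit 4, push []
Visit 3, push [5, 1]
Visit 1, push []
Visit 5, push []

DFS order: [6, 0, 2, 4, 3, 1, 5]


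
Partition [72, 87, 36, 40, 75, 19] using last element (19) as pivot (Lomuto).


Pivot: 19
Place pivot at 0: [19, 87, 36, 40, 75, 72]

Partitioned: [19, 87, 36, 40, 75, 72]


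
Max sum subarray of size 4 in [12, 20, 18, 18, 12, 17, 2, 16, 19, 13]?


[0:4]: 68
[1:5]: 68
[2:6]: 65
[3:7]: 49
[4:8]: 47
[5:9]: 54
[6:10]: 50

Max: 68 at [0:4]


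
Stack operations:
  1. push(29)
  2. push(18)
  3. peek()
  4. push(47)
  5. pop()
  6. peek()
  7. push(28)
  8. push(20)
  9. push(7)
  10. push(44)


push(29) -> [29]
push(18) -> [29, 18]
peek()->18
push(47) -> [29, 18, 47]
pop()->47, [29, 18]
peek()->18
push(28) -> [29, 18, 28]
push(20) -> [29, 18, 28, 20]
push(7) -> [29, 18, 28, 20, 7]
push(44) -> [29, 18, 28, 20, 7, 44]

Final stack: [29, 18, 28, 20, 7, 44]


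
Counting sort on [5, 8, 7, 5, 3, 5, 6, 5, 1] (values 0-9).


Input: [5, 8, 7, 5, 3, 5, 6, 5, 1]
Counts: [0, 1, 0, 1, 0, 4, 1, 1, 1, 0]

Sorted: [1, 3, 5, 5, 5, 5, 6, 7, 8]


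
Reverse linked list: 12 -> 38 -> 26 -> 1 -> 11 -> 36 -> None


Step 1: curr=12, set curr.next=prev(None) | reversed so far: 12
Step 2: curr=38, set curr.next=prev(12) | reversed so far: 38 -> 12
Step 3: curr=26, set curr.next=prev(38) | reversed so far: 26 -> 38 -> 12
Step 4: curr=1, set curr.next=prev(26) | reversed so far: 1 -> 26 -> 38 -> 12
Step 5: curr=11, set curr.next=prev(1) | reversed so far: 11 -> 1 -> 26 -> 38 -> 12
Step 6: curr=36, set curr.next=prev(11) | reversed so far: 36 -> 11 -> 1 -> 26 -> 38 -> 12

36 -> 11 -> 1 -> 26 -> 38 -> 12 -> None


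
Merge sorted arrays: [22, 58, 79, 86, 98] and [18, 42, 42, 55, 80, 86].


Take 18 from B
Take 22 from A
Take 42 from B
Take 42 from B
Take 55 from B
Take 58 from A
Take 79 from A
Take 80 from B
Take 86 from A
Take 86 from B

Merged: [18, 22, 42, 42, 55, 58, 79, 80, 86, 86, 98]


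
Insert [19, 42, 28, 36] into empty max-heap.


Insert 19: [19]
Insert 42: [42, 19]
Insert 28: [42, 19, 28]
Insert 36: [42, 36, 28, 19]

Final heap: [42, 36, 28, 19]


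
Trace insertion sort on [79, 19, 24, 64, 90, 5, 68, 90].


Initial: [79, 19, 24, 64, 90, 5, 68, 90]
Insert 19: [19, 79, 24, 64, 90, 5, 68, 90]
Insert 24: [19, 24, 79, 64, 90, 5, 68, 90]
Insert 64: [19, 24, 64, 79, 90, 5, 68, 90]
Insert 90: [19, 24, 64, 79, 90, 5, 68, 90]
Insert 5: [5, 19, 24, 64, 79, 90, 68, 90]
Insert 68: [5, 19, 24, 64, 68, 79, 90, 90]
Insert 90: [5, 19, 24, 64, 68, 79, 90, 90]

Sorted: [5, 19, 24, 64, 68, 79, 90, 90]


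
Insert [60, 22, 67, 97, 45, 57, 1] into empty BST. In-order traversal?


Insert 60: root
Insert 22: L from 60
Insert 67: R from 60
Insert 97: R from 60 -> R from 67
Insert 45: L from 60 -> R from 22
Insert 57: L from 60 -> R from 22 -> R from 45
Insert 1: L from 60 -> L from 22

In-order: [1, 22, 45, 57, 60, 67, 97]


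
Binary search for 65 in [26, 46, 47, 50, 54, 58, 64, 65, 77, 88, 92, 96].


Step 1: lo=0, hi=11, mid=5, val=58
Step 2: lo=6, hi=11, mid=8, val=77
Step 3: lo=6, hi=7, mid=6, val=64
Step 4: lo=7, hi=7, mid=7, val=65

Found at index 7


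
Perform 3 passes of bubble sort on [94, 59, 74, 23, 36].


Initial: [94, 59, 74, 23, 36]
Pass 1: [59, 74, 23, 36, 94] (4 swaps)
Pass 2: [59, 23, 36, 74, 94] (2 swaps)
Pass 3: [23, 36, 59, 74, 94] (2 swaps)

After 3 passes: [23, 36, 59, 74, 94]


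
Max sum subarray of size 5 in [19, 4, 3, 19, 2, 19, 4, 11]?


[0:5]: 47
[1:6]: 47
[2:7]: 47
[3:8]: 55

Max: 55 at [3:8]


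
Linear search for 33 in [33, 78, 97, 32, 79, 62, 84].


i=0: 33==33 found!

Found at 0, 1 comps


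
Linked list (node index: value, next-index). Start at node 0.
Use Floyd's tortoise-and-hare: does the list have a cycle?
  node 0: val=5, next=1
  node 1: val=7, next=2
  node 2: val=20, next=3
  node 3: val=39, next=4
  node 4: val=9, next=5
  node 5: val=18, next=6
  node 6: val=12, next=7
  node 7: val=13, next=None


Floyd's tortoise (slow, +1) and hare (fast, +2):
  init: slow=0, fast=0
  step 1: slow=1, fast=2
  step 2: slow=2, fast=4
  step 3: slow=3, fast=6
  step 4: fast 6->7->None, no cycle

Cycle: no


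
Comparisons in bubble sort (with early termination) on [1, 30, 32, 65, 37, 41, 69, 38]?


Algorithm: bubble sort (with early termination)
Input: [1, 30, 32, 65, 37, 41, 69, 38]
Sorted: [1, 30, 32, 37, 38, 41, 65, 69]

22


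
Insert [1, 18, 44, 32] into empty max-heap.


Insert 1: [1]
Insert 18: [18, 1]
Insert 44: [44, 1, 18]
Insert 32: [44, 32, 18, 1]

Final heap: [44, 32, 18, 1]


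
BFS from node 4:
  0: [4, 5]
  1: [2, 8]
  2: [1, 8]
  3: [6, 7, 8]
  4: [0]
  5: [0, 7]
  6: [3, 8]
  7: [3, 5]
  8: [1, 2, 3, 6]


Visit 4, enqueue [0]
Visit 0, enqueue [5]
Visit 5, enqueue [7]
Visit 7, enqueue [3]
Visit 3, enqueue [6, 8]
Visit 6, enqueue []
Visit 8, enqueue [1, 2]
Visit 1, enqueue []
Visit 2, enqueue []

BFS order: [4, 0, 5, 7, 3, 6, 8, 1, 2]


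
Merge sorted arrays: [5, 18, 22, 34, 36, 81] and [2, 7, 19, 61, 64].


Take 2 from B
Take 5 from A
Take 7 from B
Take 18 from A
Take 19 from B
Take 22 from A
Take 34 from A
Take 36 from A
Take 61 from B
Take 64 from B

Merged: [2, 5, 7, 18, 19, 22, 34, 36, 61, 64, 81]


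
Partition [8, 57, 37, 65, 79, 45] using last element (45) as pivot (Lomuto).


Pivot: 45
  8 <= 45: advance i (no swap)
  37 <= 45: swap -> [8, 37, 57, 65, 79, 45]
Place pivot at 2: [8, 37, 45, 65, 79, 57]

Partitioned: [8, 37, 45, 65, 79, 57]


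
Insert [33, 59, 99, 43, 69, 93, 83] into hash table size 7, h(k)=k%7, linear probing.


Insert 33: h=5 -> slot 5
Insert 59: h=3 -> slot 3
Insert 99: h=1 -> slot 1
Insert 43: h=1, 1 probes -> slot 2
Insert 69: h=6 -> slot 6
Insert 93: h=2, 2 probes -> slot 4
Insert 83: h=6, 1 probes -> slot 0

Table: [83, 99, 43, 59, 93, 33, 69]


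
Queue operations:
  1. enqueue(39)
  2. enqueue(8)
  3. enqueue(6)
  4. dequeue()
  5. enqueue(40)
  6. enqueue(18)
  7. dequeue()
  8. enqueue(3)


enqueue(39) -> [39]
enqueue(8) -> [39, 8]
enqueue(6) -> [39, 8, 6]
dequeue()->39, [8, 6]
enqueue(40) -> [8, 6, 40]
enqueue(18) -> [8, 6, 40, 18]
dequeue()->8, [6, 40, 18]
enqueue(3) -> [6, 40, 18, 3]

Final queue: [6, 40, 18, 3]


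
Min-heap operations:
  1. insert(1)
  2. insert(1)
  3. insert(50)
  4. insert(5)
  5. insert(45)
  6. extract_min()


insert(1) -> [1]
insert(1) -> [1, 1]
insert(50) -> [1, 1, 50]
insert(5) -> [1, 1, 50, 5]
insert(45) -> [1, 1, 50, 5, 45]
extract_min()->1, [1, 5, 50, 45]

Final heap: [1, 5, 50, 45]


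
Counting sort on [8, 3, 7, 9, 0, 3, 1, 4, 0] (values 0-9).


Input: [8, 3, 7, 9, 0, 3, 1, 4, 0]
Counts: [2, 1, 0, 2, 1, 0, 0, 1, 1, 1]

Sorted: [0, 0, 1, 3, 3, 4, 7, 8, 9]


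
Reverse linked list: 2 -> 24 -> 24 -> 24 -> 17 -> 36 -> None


Step 1: curr=2, set curr.next=prev(None) | reversed so far: 2
Step 2: curr=24, set curr.next=prev(2) | reversed so far: 24 -> 2
Step 3: curr=24, set curr.next=prev(24) | reversed so far: 24 -> 24 -> 2
Step 4: curr=24, set curr.next=prev(24) | reversed so far: 24 -> 24 -> 24 -> 2
Step 5: curr=17, set curr.next=prev(24) | reversed so far: 17 -> 24 -> 24 -> 24 -> 2
Step 6: curr=36, set curr.next=prev(17) | reversed so far: 36 -> 17 -> 24 -> 24 -> 24 -> 2

36 -> 17 -> 24 -> 24 -> 24 -> 2 -> None


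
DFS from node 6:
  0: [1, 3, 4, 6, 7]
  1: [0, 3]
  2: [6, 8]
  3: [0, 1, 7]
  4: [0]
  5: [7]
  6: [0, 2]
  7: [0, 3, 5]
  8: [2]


Visit 6, push [2, 0]
Visit 0, push [7, 4, 3, 1]
Visit 1, push [3]
Visit 3, push [7]
Visit 7, push [5]
Visit 5, push []
Visit 4, push []
Visit 2, push [8]
Visit 8, push []

DFS order: [6, 0, 1, 3, 7, 5, 4, 2, 8]


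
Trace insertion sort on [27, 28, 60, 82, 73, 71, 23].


Initial: [27, 28, 60, 82, 73, 71, 23]
Insert 28: [27, 28, 60, 82, 73, 71, 23]
Insert 60: [27, 28, 60, 82, 73, 71, 23]
Insert 82: [27, 28, 60, 82, 73, 71, 23]
Insert 73: [27, 28, 60, 73, 82, 71, 23]
Insert 71: [27, 28, 60, 71, 73, 82, 23]
Insert 23: [23, 27, 28, 60, 71, 73, 82]

Sorted: [23, 27, 28, 60, 71, 73, 82]


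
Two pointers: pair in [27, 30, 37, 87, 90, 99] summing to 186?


lo=0(27)+hi=5(99)=126
lo=1(30)+hi=5(99)=129
lo=2(37)+hi=5(99)=136
lo=3(87)+hi=5(99)=186

Yes: 87+99=186


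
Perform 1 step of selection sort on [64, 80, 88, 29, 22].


Initial: [64, 80, 88, 29, 22]
Step 1: min=22 at 4
  Swap: [22, 80, 88, 29, 64]

After 1 step: [22, 80, 88, 29, 64]


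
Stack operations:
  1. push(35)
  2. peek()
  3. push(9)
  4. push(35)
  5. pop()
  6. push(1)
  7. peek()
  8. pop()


push(35) -> [35]
peek()->35
push(9) -> [35, 9]
push(35) -> [35, 9, 35]
pop()->35, [35, 9]
push(1) -> [35, 9, 1]
peek()->1
pop()->1, [35, 9]

Final stack: [35, 9]


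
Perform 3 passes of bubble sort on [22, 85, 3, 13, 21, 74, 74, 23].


Initial: [22, 85, 3, 13, 21, 74, 74, 23]
Pass 1: [22, 3, 13, 21, 74, 74, 23, 85] (6 swaps)
Pass 2: [3, 13, 21, 22, 74, 23, 74, 85] (4 swaps)
Pass 3: [3, 13, 21, 22, 23, 74, 74, 85] (1 swaps)

After 3 passes: [3, 13, 21, 22, 23, 74, 74, 85]


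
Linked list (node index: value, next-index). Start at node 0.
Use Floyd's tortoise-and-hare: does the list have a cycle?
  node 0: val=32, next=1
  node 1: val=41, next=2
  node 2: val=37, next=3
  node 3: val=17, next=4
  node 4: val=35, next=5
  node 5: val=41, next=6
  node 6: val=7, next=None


Floyd's tortoise (slow, +1) and hare (fast, +2):
  init: slow=0, fast=0
  step 1: slow=1, fast=2
  step 2: slow=2, fast=4
  step 3: slow=3, fast=6
  step 4: fast -> None, no cycle

Cycle: no


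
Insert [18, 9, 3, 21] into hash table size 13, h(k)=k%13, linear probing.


Insert 18: h=5 -> slot 5
Insert 9: h=9 -> slot 9
Insert 3: h=3 -> slot 3
Insert 21: h=8 -> slot 8

Table: [None, None, None, 3, None, 18, None, None, 21, 9, None, None, None]


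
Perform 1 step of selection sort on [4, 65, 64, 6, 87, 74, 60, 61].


Initial: [4, 65, 64, 6, 87, 74, 60, 61]
Step 1: min=4 at 0
  Swap: [4, 65, 64, 6, 87, 74, 60, 61]

After 1 step: [4, 65, 64, 6, 87, 74, 60, 61]


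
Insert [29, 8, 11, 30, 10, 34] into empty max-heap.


Insert 29: [29]
Insert 8: [29, 8]
Insert 11: [29, 8, 11]
Insert 30: [30, 29, 11, 8]
Insert 10: [30, 29, 11, 8, 10]
Insert 34: [34, 29, 30, 8, 10, 11]

Final heap: [34, 29, 30, 8, 10, 11]


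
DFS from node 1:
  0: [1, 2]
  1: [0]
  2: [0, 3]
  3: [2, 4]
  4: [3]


Visit 1, push [0]
Visit 0, push [2]
Visit 2, push [3]
Visit 3, push [4]
Visit 4, push []

DFS order: [1, 0, 2, 3, 4]


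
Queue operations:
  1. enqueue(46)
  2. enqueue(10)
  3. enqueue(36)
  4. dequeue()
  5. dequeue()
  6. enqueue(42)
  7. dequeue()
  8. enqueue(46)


enqueue(46) -> [46]
enqueue(10) -> [46, 10]
enqueue(36) -> [46, 10, 36]
dequeue()->46, [10, 36]
dequeue()->10, [36]
enqueue(42) -> [36, 42]
dequeue()->36, [42]
enqueue(46) -> [42, 46]

Final queue: [42, 46]


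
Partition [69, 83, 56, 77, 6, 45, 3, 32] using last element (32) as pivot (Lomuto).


Pivot: 32
  6 <= 32: swap -> [6, 83, 56, 77, 69, 45, 3, 32]
  3 <= 32: swap -> [6, 3, 56, 77, 69, 45, 83, 32]
Place pivot at 2: [6, 3, 32, 77, 69, 45, 83, 56]

Partitioned: [6, 3, 32, 77, 69, 45, 83, 56]


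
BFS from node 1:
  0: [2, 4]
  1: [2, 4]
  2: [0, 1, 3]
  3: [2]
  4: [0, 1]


Visit 1, enqueue [2, 4]
Visit 2, enqueue [0, 3]
Visit 4, enqueue []
Visit 0, enqueue []
Visit 3, enqueue []

BFS order: [1, 2, 4, 0, 3]


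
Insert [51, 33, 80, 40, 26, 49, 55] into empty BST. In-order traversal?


Insert 51: root
Insert 33: L from 51
Insert 80: R from 51
Insert 40: L from 51 -> R from 33
Insert 26: L from 51 -> L from 33
Insert 49: L from 51 -> R from 33 -> R from 40
Insert 55: R from 51 -> L from 80

In-order: [26, 33, 40, 49, 51, 55, 80]


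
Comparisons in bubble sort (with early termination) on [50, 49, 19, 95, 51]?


Algorithm: bubble sort (with early termination)
Input: [50, 49, 19, 95, 51]
Sorted: [19, 49, 50, 51, 95]

9


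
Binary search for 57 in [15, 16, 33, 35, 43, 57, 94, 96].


Step 1: lo=0, hi=7, mid=3, val=35
Step 2: lo=4, hi=7, mid=5, val=57

Found at index 5


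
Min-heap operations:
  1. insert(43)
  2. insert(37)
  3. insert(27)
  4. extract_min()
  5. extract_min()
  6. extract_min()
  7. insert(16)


insert(43) -> [43]
insert(37) -> [37, 43]
insert(27) -> [27, 43, 37]
extract_min()->27, [37, 43]
extract_min()->37, [43]
extract_min()->43, []
insert(16) -> [16]

Final heap: [16]


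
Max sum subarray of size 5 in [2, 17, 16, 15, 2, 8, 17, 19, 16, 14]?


[0:5]: 52
[1:6]: 58
[2:7]: 58
[3:8]: 61
[4:9]: 62
[5:10]: 74

Max: 74 at [5:10]


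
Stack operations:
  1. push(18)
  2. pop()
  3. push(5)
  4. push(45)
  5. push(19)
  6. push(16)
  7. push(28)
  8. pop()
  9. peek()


push(18) -> [18]
pop()->18, []
push(5) -> [5]
push(45) -> [5, 45]
push(19) -> [5, 45, 19]
push(16) -> [5, 45, 19, 16]
push(28) -> [5, 45, 19, 16, 28]
pop()->28, [5, 45, 19, 16]
peek()->16

Final stack: [5, 45, 19, 16]


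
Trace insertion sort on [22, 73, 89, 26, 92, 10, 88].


Initial: [22, 73, 89, 26, 92, 10, 88]
Insert 73: [22, 73, 89, 26, 92, 10, 88]
Insert 89: [22, 73, 89, 26, 92, 10, 88]
Insert 26: [22, 26, 73, 89, 92, 10, 88]
Insert 92: [22, 26, 73, 89, 92, 10, 88]
Insert 10: [10, 22, 26, 73, 89, 92, 88]
Insert 88: [10, 22, 26, 73, 88, 89, 92]

Sorted: [10, 22, 26, 73, 88, 89, 92]


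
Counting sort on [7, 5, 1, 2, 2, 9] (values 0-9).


Input: [7, 5, 1, 2, 2, 9]
Counts: [0, 1, 2, 0, 0, 1, 0, 1, 0, 1]

Sorted: [1, 2, 2, 5, 7, 9]


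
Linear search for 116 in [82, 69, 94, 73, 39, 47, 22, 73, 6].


i=0: 82!=116
i=1: 69!=116
i=2: 94!=116
i=3: 73!=116
i=4: 39!=116
i=5: 47!=116
i=6: 22!=116
i=7: 73!=116
i=8: 6!=116

Not found, 9 comps


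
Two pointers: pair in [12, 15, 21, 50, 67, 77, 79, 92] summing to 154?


lo=0(12)+hi=7(92)=104
lo=1(15)+hi=7(92)=107
lo=2(21)+hi=7(92)=113
lo=3(50)+hi=7(92)=142
lo=4(67)+hi=7(92)=159
lo=4(67)+hi=6(79)=146
lo=5(77)+hi=6(79)=156

No pair found


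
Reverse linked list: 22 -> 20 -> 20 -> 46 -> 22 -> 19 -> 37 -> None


Step 1: curr=22, set curr.next=prev(None) | reversed so far: 22
Step 2: curr=20, set curr.next=prev(22) | reversed so far: 20 -> 22
Step 3: curr=20, set curr.next=prev(20) | reversed so far: 20 -> 20 -> 22
Step 4: curr=46, set curr.next=prev(20) | reversed so far: 46 -> 20 -> 20 -> 22
Step 5: curr=22, set curr.next=prev(46) | reversed so far: 22 -> 46 -> 20 -> 20 -> 22
Step 6: curr=19, set curr.next=prev(22) | reversed so far: 19 -> 22 -> 46 -> 20 -> 20 -> 22
Step 7: curr=37, set curr.next=prev(19) | reversed so far: 37 -> 19 -> 22 -> 46 -> 20 -> 20 -> 22

37 -> 19 -> 22 -> 46 -> 20 -> 20 -> 22 -> None


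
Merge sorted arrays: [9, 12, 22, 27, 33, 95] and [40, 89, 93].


Take 9 from A
Take 12 from A
Take 22 from A
Take 27 from A
Take 33 from A
Take 40 from B
Take 89 from B
Take 93 from B

Merged: [9, 12, 22, 27, 33, 40, 89, 93, 95]


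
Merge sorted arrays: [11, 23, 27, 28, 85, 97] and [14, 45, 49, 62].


Take 11 from A
Take 14 from B
Take 23 from A
Take 27 from A
Take 28 from A
Take 45 from B
Take 49 from B
Take 62 from B

Merged: [11, 14, 23, 27, 28, 45, 49, 62, 85, 97]


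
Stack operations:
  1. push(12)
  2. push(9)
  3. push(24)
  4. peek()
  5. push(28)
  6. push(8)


push(12) -> [12]
push(9) -> [12, 9]
push(24) -> [12, 9, 24]
peek()->24
push(28) -> [12, 9, 24, 28]
push(8) -> [12, 9, 24, 28, 8]

Final stack: [12, 9, 24, 28, 8]


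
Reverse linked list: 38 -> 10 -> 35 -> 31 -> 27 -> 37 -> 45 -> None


Step 1: curr=38, set curr.next=prev(None) | reversed so far: 38
Step 2: curr=10, set curr.next=prev(38) | reversed so far: 10 -> 38
Step 3: curr=35, set curr.next=prev(10) | reversed so far: 35 -> 10 -> 38
Step 4: curr=31, set curr.next=prev(35) | reversed so far: 31 -> 35 -> 10 -> 38
Step 5: curr=27, set curr.next=prev(31) | reversed so far: 27 -> 31 -> 35 -> 10 -> 38
Step 6: curr=37, set curr.next=prev(27) | reversed so far: 37 -> 27 -> 31 -> 35 -> 10 -> 38
Step 7: curr=45, set curr.next=prev(37) | reversed so far: 45 -> 37 -> 27 -> 31 -> 35 -> 10 -> 38

45 -> 37 -> 27 -> 31 -> 35 -> 10 -> 38 -> None


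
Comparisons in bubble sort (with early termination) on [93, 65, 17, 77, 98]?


Algorithm: bubble sort (with early termination)
Input: [93, 65, 17, 77, 98]
Sorted: [17, 65, 77, 93, 98]

9


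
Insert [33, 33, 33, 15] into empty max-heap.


Insert 33: [33]
Insert 33: [33, 33]
Insert 33: [33, 33, 33]
Insert 15: [33, 33, 33, 15]

Final heap: [33, 33, 33, 15]


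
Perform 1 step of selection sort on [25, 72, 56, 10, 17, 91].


Initial: [25, 72, 56, 10, 17, 91]
Step 1: min=10 at 3
  Swap: [10, 72, 56, 25, 17, 91]

After 1 step: [10, 72, 56, 25, 17, 91]


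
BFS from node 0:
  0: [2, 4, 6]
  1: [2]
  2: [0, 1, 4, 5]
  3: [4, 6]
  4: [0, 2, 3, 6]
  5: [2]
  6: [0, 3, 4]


Visit 0, enqueue [2, 4, 6]
Visit 2, enqueue [1, 5]
Visit 4, enqueue [3]
Visit 6, enqueue []
Visit 1, enqueue []
Visit 5, enqueue []
Visit 3, enqueue []

BFS order: [0, 2, 4, 6, 1, 5, 3]


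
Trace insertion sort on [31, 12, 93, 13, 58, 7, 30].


Initial: [31, 12, 93, 13, 58, 7, 30]
Insert 12: [12, 31, 93, 13, 58, 7, 30]
Insert 93: [12, 31, 93, 13, 58, 7, 30]
Insert 13: [12, 13, 31, 93, 58, 7, 30]
Insert 58: [12, 13, 31, 58, 93, 7, 30]
Insert 7: [7, 12, 13, 31, 58, 93, 30]
Insert 30: [7, 12, 13, 30, 31, 58, 93]

Sorted: [7, 12, 13, 30, 31, 58, 93]


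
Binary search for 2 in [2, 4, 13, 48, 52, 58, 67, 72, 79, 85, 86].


Step 1: lo=0, hi=10, mid=5, val=58
Step 2: lo=0, hi=4, mid=2, val=13
Step 3: lo=0, hi=1, mid=0, val=2

Found at index 0


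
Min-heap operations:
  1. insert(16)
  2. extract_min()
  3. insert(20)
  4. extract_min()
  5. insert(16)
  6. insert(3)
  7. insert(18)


insert(16) -> [16]
extract_min()->16, []
insert(20) -> [20]
extract_min()->20, []
insert(16) -> [16]
insert(3) -> [3, 16]
insert(18) -> [3, 16, 18]

Final heap: [3, 16, 18]


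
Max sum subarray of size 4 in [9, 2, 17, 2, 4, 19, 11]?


[0:4]: 30
[1:5]: 25
[2:6]: 42
[3:7]: 36

Max: 42 at [2:6]


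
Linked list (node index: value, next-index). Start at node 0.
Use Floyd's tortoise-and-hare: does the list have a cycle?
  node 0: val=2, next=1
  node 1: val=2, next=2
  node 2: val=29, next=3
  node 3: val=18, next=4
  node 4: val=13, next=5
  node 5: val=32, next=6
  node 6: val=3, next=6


Floyd's tortoise (slow, +1) and hare (fast, +2):
  init: slow=0, fast=0
  step 1: slow=1, fast=2
  step 2: slow=2, fast=4
  step 3: slow=3, fast=6
  step 4: slow=4, fast=6
  step 5: slow=5, fast=6
  step 6: slow=6, fast=6
  slow == fast at node 6: cycle detected

Cycle: yes


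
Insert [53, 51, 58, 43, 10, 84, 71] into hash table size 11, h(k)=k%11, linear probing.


Insert 53: h=9 -> slot 9
Insert 51: h=7 -> slot 7
Insert 58: h=3 -> slot 3
Insert 43: h=10 -> slot 10
Insert 10: h=10, 1 probes -> slot 0
Insert 84: h=7, 1 probes -> slot 8
Insert 71: h=5 -> slot 5

Table: [10, None, None, 58, None, 71, None, 51, 84, 53, 43]


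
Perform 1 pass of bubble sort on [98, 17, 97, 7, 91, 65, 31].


Initial: [98, 17, 97, 7, 91, 65, 31]
Pass 1: [17, 97, 7, 91, 65, 31, 98] (6 swaps)

After 1 pass: [17, 97, 7, 91, 65, 31, 98]


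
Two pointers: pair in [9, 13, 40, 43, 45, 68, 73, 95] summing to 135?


lo=0(9)+hi=7(95)=104
lo=1(13)+hi=7(95)=108
lo=2(40)+hi=7(95)=135

Yes: 40+95=135


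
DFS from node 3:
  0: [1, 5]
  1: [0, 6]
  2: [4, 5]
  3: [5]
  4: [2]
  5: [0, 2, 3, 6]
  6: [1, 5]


Visit 3, push [5]
Visit 5, push [6, 2, 0]
Visit 0, push [1]
Visit 1, push [6]
Visit 6, push []
Visit 2, push [4]
Visit 4, push []

DFS order: [3, 5, 0, 1, 6, 2, 4]


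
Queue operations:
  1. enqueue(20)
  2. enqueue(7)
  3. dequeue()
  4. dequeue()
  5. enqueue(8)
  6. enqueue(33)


enqueue(20) -> [20]
enqueue(7) -> [20, 7]
dequeue()->20, [7]
dequeue()->7, []
enqueue(8) -> [8]
enqueue(33) -> [8, 33]

Final queue: [8, 33]


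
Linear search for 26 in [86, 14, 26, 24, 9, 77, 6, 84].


i=0: 86!=26
i=1: 14!=26
i=2: 26==26 found!

Found at 2, 3 comps


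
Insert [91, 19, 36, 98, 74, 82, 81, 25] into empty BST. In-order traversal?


Insert 91: root
Insert 19: L from 91
Insert 36: L from 91 -> R from 19
Insert 98: R from 91
Insert 74: L from 91 -> R from 19 -> R from 36
Insert 82: L from 91 -> R from 19 -> R from 36 -> R from 74
Insert 81: L from 91 -> R from 19 -> R from 36 -> R from 74 -> L from 82
Insert 25: L from 91 -> R from 19 -> L from 36

In-order: [19, 25, 36, 74, 81, 82, 91, 98]


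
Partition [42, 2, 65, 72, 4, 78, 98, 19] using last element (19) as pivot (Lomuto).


Pivot: 19
  2 <= 19: swap -> [2, 42, 65, 72, 4, 78, 98, 19]
  4 <= 19: swap -> [2, 4, 65, 72, 42, 78, 98, 19]
Place pivot at 2: [2, 4, 19, 72, 42, 78, 98, 65]

Partitioned: [2, 4, 19, 72, 42, 78, 98, 65]


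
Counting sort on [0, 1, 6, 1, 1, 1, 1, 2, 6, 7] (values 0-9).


Input: [0, 1, 6, 1, 1, 1, 1, 2, 6, 7]
Counts: [1, 5, 1, 0, 0, 0, 2, 1, 0, 0]

Sorted: [0, 1, 1, 1, 1, 1, 2, 6, 6, 7]


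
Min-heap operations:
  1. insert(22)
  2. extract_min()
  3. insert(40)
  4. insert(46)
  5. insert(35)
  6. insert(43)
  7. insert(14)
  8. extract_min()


insert(22) -> [22]
extract_min()->22, []
insert(40) -> [40]
insert(46) -> [40, 46]
insert(35) -> [35, 46, 40]
insert(43) -> [35, 43, 40, 46]
insert(14) -> [14, 35, 40, 46, 43]
extract_min()->14, [35, 43, 40, 46]

Final heap: [35, 43, 40, 46]


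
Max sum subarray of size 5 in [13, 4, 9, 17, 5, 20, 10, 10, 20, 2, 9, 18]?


[0:5]: 48
[1:6]: 55
[2:7]: 61
[3:8]: 62
[4:9]: 65
[5:10]: 62
[6:11]: 51
[7:12]: 59

Max: 65 at [4:9]


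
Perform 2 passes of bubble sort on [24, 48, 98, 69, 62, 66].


Initial: [24, 48, 98, 69, 62, 66]
Pass 1: [24, 48, 69, 62, 66, 98] (3 swaps)
Pass 2: [24, 48, 62, 66, 69, 98] (2 swaps)

After 2 passes: [24, 48, 62, 66, 69, 98]


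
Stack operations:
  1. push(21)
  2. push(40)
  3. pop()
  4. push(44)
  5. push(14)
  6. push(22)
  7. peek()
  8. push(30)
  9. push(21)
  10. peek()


push(21) -> [21]
push(40) -> [21, 40]
pop()->40, [21]
push(44) -> [21, 44]
push(14) -> [21, 44, 14]
push(22) -> [21, 44, 14, 22]
peek()->22
push(30) -> [21, 44, 14, 22, 30]
push(21) -> [21, 44, 14, 22, 30, 21]
peek()->21

Final stack: [21, 44, 14, 22, 30, 21]


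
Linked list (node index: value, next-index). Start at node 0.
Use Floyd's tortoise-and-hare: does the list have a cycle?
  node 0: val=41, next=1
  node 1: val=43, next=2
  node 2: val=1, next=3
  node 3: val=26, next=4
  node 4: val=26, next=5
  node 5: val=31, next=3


Floyd's tortoise (slow, +1) and hare (fast, +2):
  init: slow=0, fast=0
  step 1: slow=1, fast=2
  step 2: slow=2, fast=4
  step 3: slow=3, fast=3
  slow == fast at node 3: cycle detected

Cycle: yes


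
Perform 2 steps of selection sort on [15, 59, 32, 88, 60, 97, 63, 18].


Initial: [15, 59, 32, 88, 60, 97, 63, 18]
Step 1: min=15 at 0
  Swap: [15, 59, 32, 88, 60, 97, 63, 18]
Step 2: min=18 at 7
  Swap: [15, 18, 32, 88, 60, 97, 63, 59]

After 2 steps: [15, 18, 32, 88, 60, 97, 63, 59]


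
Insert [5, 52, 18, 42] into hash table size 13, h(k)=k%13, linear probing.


Insert 5: h=5 -> slot 5
Insert 52: h=0 -> slot 0
Insert 18: h=5, 1 probes -> slot 6
Insert 42: h=3 -> slot 3

Table: [52, None, None, 42, None, 5, 18, None, None, None, None, None, None]


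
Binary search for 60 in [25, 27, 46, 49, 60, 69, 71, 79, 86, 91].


Step 1: lo=0, hi=9, mid=4, val=60

Found at index 4


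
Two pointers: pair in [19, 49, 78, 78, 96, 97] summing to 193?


lo=0(19)+hi=5(97)=116
lo=1(49)+hi=5(97)=146
lo=2(78)+hi=5(97)=175
lo=3(78)+hi=5(97)=175
lo=4(96)+hi=5(97)=193

Yes: 96+97=193


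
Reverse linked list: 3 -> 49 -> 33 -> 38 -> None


Step 1: curr=3, set curr.next=prev(None) | reversed so far: 3
Step 2: curr=49, set curr.next=prev(3) | reversed so far: 49 -> 3
Step 3: curr=33, set curr.next=prev(49) | reversed so far: 33 -> 49 -> 3
Step 4: curr=38, set curr.next=prev(33) | reversed so far: 38 -> 33 -> 49 -> 3

38 -> 33 -> 49 -> 3 -> None


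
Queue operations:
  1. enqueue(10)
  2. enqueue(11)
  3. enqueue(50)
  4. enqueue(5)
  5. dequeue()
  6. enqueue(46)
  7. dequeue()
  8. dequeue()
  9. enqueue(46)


enqueue(10) -> [10]
enqueue(11) -> [10, 11]
enqueue(50) -> [10, 11, 50]
enqueue(5) -> [10, 11, 50, 5]
dequeue()->10, [11, 50, 5]
enqueue(46) -> [11, 50, 5, 46]
dequeue()->11, [50, 5, 46]
dequeue()->50, [5, 46]
enqueue(46) -> [5, 46, 46]

Final queue: [5, 46, 46]


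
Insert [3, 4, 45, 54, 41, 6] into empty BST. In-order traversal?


Insert 3: root
Insert 4: R from 3
Insert 45: R from 3 -> R from 4
Insert 54: R from 3 -> R from 4 -> R from 45
Insert 41: R from 3 -> R from 4 -> L from 45
Insert 6: R from 3 -> R from 4 -> L from 45 -> L from 41

In-order: [3, 4, 6, 41, 45, 54]


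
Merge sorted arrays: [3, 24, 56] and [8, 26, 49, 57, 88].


Take 3 from A
Take 8 from B
Take 24 from A
Take 26 from B
Take 49 from B
Take 56 from A

Merged: [3, 8, 24, 26, 49, 56, 57, 88]


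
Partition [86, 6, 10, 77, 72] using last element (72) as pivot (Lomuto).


Pivot: 72
  6 <= 72: swap -> [6, 86, 10, 77, 72]
  10 <= 72: swap -> [6, 10, 86, 77, 72]
Place pivot at 2: [6, 10, 72, 77, 86]

Partitioned: [6, 10, 72, 77, 86]


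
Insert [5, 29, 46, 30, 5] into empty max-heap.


Insert 5: [5]
Insert 29: [29, 5]
Insert 46: [46, 5, 29]
Insert 30: [46, 30, 29, 5]
Insert 5: [46, 30, 29, 5, 5]

Final heap: [46, 30, 29, 5, 5]


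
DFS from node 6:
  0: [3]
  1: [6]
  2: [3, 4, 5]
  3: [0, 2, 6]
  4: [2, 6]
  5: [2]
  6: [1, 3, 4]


Visit 6, push [4, 3, 1]
Visit 1, push []
Visit 3, push [2, 0]
Visit 0, push []
Visit 2, push [5, 4]
Visit 4, push []
Visit 5, push []

DFS order: [6, 1, 3, 0, 2, 4, 5]


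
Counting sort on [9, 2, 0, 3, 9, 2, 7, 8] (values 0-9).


Input: [9, 2, 0, 3, 9, 2, 7, 8]
Counts: [1, 0, 2, 1, 0, 0, 0, 1, 1, 2]

Sorted: [0, 2, 2, 3, 7, 8, 9, 9]


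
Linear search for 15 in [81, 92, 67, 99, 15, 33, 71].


i=0: 81!=15
i=1: 92!=15
i=2: 67!=15
i=3: 99!=15
i=4: 15==15 found!

Found at 4, 5 comps


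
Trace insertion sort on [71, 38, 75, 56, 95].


Initial: [71, 38, 75, 56, 95]
Insert 38: [38, 71, 75, 56, 95]
Insert 75: [38, 71, 75, 56, 95]
Insert 56: [38, 56, 71, 75, 95]
Insert 95: [38, 56, 71, 75, 95]

Sorted: [38, 56, 71, 75, 95]


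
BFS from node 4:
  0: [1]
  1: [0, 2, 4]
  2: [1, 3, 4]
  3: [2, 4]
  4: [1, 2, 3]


Visit 4, enqueue [1, 2, 3]
Visit 1, enqueue [0]
Visit 2, enqueue []
Visit 3, enqueue []
Visit 0, enqueue []

BFS order: [4, 1, 2, 3, 0]


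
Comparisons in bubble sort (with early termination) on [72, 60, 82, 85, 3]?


Algorithm: bubble sort (with early termination)
Input: [72, 60, 82, 85, 3]
Sorted: [3, 60, 72, 82, 85]

10


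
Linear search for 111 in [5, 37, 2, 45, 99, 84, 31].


i=0: 5!=111
i=1: 37!=111
i=2: 2!=111
i=3: 45!=111
i=4: 99!=111
i=5: 84!=111
i=6: 31!=111

Not found, 7 comps


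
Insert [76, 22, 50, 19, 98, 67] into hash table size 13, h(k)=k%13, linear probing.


Insert 76: h=11 -> slot 11
Insert 22: h=9 -> slot 9
Insert 50: h=11, 1 probes -> slot 12
Insert 19: h=6 -> slot 6
Insert 98: h=7 -> slot 7
Insert 67: h=2 -> slot 2

Table: [None, None, 67, None, None, None, 19, 98, None, 22, None, 76, 50]


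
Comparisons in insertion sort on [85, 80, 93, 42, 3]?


Algorithm: insertion sort
Input: [85, 80, 93, 42, 3]
Sorted: [3, 42, 80, 85, 93]

9


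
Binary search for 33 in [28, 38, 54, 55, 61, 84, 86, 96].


Step 1: lo=0, hi=7, mid=3, val=55
Step 2: lo=0, hi=2, mid=1, val=38
Step 3: lo=0, hi=0, mid=0, val=28

Not found


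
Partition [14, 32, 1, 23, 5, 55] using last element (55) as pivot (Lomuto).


Pivot: 55
  14 <= 55: advance i (no swap)
  32 <= 55: advance i (no swap)
  1 <= 55: advance i (no swap)
  23 <= 55: advance i (no swap)
  5 <= 55: advance i (no swap)
Place pivot at 5: [14, 32, 1, 23, 5, 55]

Partitioned: [14, 32, 1, 23, 5, 55]


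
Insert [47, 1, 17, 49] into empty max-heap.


Insert 47: [47]
Insert 1: [47, 1]
Insert 17: [47, 1, 17]
Insert 49: [49, 47, 17, 1]

Final heap: [49, 47, 17, 1]
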